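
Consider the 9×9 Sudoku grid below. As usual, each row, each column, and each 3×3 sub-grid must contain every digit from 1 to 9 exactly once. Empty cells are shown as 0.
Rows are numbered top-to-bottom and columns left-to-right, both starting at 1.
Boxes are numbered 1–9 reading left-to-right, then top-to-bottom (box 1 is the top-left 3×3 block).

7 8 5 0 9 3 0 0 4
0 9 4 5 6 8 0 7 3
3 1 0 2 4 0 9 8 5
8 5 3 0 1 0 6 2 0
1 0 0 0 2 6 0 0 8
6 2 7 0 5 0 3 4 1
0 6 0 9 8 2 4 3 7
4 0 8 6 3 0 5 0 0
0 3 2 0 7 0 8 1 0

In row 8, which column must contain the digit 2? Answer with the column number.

Consider where 2 can go in row 8.
R8C2 is out (column 2 already has a 2).
R8C6 is out (column 6 already has a 2).
R8C8 is out (column 8 already has a 2).
So the only cell in row 8 that can hold 2 is R8C9.
That is column 9.

9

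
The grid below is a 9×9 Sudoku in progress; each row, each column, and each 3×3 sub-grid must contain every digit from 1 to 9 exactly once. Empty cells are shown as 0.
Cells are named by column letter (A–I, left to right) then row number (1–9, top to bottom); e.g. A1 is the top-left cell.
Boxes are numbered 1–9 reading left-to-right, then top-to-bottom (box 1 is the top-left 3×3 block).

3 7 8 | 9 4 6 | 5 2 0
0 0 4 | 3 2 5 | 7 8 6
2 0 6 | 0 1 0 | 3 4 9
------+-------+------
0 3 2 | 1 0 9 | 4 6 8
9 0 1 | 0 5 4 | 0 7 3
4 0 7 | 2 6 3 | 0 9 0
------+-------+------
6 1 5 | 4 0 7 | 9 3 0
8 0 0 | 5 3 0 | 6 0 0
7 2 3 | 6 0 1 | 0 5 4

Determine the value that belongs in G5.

Row 5 already contains {1, 3, 4, 5, 7, 9}.
Column G already contains {3, 4, 5, 6, 7, 9}.
Its 3×3 block (box 6) already contains {3, 4, 6, 7, 8, 9}.
The only value from 1–9 not eliminated is 2, so G5 = 2.

2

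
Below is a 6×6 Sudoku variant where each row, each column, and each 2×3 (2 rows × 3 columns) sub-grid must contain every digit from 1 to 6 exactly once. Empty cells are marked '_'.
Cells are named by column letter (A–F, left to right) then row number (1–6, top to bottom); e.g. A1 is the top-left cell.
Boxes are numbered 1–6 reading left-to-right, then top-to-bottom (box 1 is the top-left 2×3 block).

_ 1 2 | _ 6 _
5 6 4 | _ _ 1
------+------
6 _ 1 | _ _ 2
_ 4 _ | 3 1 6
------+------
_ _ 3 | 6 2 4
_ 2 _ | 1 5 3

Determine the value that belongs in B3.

Cell B3 itself could take any of {3, 5} by direct elimination.
Consider where 3 can go in box 3.
A4 is out (row 4 already has a 3).
C4 is out (row 4 already has a 3).
So the only cell in box 3 that can hold 3 is B3.
Therefore B3 = 3.

3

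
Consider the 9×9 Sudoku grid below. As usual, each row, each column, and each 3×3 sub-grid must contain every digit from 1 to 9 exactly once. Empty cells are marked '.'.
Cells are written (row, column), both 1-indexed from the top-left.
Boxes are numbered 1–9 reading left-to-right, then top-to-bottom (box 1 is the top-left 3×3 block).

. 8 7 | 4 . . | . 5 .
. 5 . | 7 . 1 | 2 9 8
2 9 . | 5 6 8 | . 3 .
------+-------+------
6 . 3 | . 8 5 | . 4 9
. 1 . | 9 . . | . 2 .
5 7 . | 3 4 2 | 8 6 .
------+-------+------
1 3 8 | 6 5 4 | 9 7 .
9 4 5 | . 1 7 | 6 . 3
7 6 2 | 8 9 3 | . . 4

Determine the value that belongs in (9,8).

1

Row 9 already contains {2, 3, 4, 6, 7, 8, 9}.
Column 8 already contains {2, 3, 4, 5, 6, 7, 9}.
Its 3×3 block (box 9) already contains {3, 4, 6, 7, 9}.
The only value from 1–9 not eliminated is 1, so (9,8) = 1.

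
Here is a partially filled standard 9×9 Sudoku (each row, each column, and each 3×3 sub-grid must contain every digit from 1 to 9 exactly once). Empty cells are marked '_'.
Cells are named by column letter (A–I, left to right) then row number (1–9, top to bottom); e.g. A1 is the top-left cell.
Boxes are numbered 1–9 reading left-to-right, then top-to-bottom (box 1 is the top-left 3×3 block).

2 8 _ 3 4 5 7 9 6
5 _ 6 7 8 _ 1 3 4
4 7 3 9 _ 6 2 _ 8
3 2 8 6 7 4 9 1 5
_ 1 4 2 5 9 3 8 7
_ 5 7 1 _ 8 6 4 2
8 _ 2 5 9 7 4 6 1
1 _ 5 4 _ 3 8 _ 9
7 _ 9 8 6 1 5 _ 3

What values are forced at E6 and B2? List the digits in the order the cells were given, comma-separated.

3,9

For E6:
  Row 6 already contains {1, 2, 4, 5, 6, 7, 8}.
  Column E already contains {4, 5, 6, 7, 8, 9}.
  Its 3×3 block (box 5) already contains {1, 2, 4, 5, 6, 7, 8, 9}.
  The only value from 1–9 not eliminated is 3, so E6 = 3.
For B2:
  Row 2 already contains {1, 3, 4, 5, 6, 7, 8}.
  Column B already contains {1, 2, 5, 7, 8}.
  Its 3×3 block (box 1) already contains {2, 3, 4, 5, 6, 7, 8}.
  The only value from 1–9 not eliminated is 9, so B2 = 9.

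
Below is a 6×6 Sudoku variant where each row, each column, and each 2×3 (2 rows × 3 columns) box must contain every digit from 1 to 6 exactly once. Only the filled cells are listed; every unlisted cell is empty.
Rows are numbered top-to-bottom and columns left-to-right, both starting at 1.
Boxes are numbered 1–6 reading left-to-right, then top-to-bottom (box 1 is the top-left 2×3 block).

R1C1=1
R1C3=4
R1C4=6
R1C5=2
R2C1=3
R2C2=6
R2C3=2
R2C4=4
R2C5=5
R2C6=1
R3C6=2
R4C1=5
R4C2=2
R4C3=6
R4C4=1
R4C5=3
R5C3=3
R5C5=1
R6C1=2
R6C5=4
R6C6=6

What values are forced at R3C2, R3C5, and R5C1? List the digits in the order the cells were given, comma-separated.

For R3C2:
  Consider where 3 can go in column 2.
  R1C2 is out (box 1 already has a 3).
  R5C2 is out (row 5 already has a 3).
  R6C2 is out (box 5 already has a 3).
  So the only cell in column 2 that can hold 3 is R3C2.
  So R3C2 = 3.
For R3C5:
  Row 3 already contains {2}.
  Column 5 already contains {1, 2, 3, 4, 5}.
  Its 2×3 block (box 4) already contains {1, 2, 3}.
  The only value from 1–6 not eliminated is 6, so R3C5 = 6.
For R5C1:
  Consider where 6 can go in column 1.
  R3C1 is out (box 3 already has a 6).
  So the only cell in column 1 that can hold 6 is R5C1.
  So R5C1 = 6.

3,6,6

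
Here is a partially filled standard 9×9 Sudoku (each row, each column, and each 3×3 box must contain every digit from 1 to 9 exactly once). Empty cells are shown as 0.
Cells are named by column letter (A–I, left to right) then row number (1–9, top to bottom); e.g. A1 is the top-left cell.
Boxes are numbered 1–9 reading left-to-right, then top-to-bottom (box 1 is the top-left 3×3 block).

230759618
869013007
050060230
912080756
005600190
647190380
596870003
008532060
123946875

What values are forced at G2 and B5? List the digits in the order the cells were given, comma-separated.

5,8

For G2:
  Consider where 5 can go in column G.
  G7 is out (row 7 already has a 5).
  G8 is out (row 8 already has a 5).
  So the only cell in column G that can hold 5 is G2.
  So G2 = 5.
For B5:
  Row 5 already contains {1, 5, 6, 9}.
  Column B already contains {1, 2, 3, 4, 5, 6, 9}.
  Its 3×3 block (box 4) already contains {1, 2, 4, 5, 6, 7, 9}.
  The only value from 1–9 not eliminated is 8, so B5 = 8.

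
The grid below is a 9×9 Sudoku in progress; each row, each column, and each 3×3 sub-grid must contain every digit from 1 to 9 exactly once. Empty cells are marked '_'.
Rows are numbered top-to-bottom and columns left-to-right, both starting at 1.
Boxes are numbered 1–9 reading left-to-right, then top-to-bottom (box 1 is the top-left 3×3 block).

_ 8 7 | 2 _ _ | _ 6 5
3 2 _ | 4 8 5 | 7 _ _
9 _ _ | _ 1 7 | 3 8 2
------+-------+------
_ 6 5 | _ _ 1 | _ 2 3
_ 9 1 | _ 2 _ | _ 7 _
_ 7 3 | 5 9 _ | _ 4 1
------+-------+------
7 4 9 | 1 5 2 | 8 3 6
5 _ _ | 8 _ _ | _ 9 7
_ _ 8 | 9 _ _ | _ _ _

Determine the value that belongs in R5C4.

Cell R5C4 itself could take any of {3, 6} by direct elimination.
Consider where 3 can go in column 4.
R3C4 is out (row 3 already has a 3).
R4C4 is out (row 4 already has a 3).
So the only cell in column 4 that can hold 3 is R5C4.
Therefore R5C4 = 3.

3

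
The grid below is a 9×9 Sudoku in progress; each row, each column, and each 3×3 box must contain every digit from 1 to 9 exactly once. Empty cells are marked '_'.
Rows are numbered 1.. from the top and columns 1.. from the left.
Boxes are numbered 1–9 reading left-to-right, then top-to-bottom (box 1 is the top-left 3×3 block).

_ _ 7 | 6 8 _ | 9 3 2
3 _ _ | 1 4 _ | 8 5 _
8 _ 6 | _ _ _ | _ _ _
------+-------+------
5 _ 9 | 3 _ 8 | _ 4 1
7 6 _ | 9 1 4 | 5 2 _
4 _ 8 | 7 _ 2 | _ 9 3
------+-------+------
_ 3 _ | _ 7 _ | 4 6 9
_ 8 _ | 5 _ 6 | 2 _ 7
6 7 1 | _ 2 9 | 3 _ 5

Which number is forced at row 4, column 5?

Row 4 already contains {1, 3, 4, 5, 8, 9}.
Column 5 already contains {1, 2, 4, 7, 8}.
Its 3×3 block (box 5) already contains {1, 2, 3, 4, 7, 8, 9}.
The only value from 1–9 not eliminated is 6, so row 4, column 5 = 6.

6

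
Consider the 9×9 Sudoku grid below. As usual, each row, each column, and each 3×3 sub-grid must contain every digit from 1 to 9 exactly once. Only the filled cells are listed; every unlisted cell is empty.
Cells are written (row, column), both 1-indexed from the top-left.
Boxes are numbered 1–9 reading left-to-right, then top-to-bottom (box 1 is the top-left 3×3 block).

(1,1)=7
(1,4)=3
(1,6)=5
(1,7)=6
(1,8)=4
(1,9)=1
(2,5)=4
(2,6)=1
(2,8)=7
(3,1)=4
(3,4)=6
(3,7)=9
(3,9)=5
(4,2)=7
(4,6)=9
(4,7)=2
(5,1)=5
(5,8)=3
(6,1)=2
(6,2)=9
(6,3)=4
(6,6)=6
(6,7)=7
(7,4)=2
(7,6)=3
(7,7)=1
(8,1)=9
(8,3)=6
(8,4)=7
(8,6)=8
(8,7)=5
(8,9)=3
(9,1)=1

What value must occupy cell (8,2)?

4

Cell (8,2) itself could take any of {2, 4} by direct elimination.
Consider where 4 can go in row 8.
(8,5) is out (column 5 already has a 4).
(8,8) is out (column 8 already has a 4).
So the only cell in row 8 that can hold 4 is (8,2).
Therefore (8,2) = 4.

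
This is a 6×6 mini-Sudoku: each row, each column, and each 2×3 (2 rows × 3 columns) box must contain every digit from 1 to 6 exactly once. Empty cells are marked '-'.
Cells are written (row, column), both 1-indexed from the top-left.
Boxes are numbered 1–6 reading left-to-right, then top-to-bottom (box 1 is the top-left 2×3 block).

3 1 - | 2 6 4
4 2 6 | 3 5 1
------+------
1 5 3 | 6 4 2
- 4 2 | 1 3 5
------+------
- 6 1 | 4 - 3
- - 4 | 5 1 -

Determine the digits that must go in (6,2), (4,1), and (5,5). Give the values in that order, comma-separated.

3,6,2

For (6,2):
  Row 6 already contains {1, 4, 5}.
  Column 2 already contains {1, 2, 4, 5, 6}.
  Its 2×3 block (box 5) already contains {1, 4, 6}.
  The only value from 1–6 not eliminated is 3, so (6,2) = 3.
For (4,1):
  Row 4 already contains {1, 2, 3, 4, 5}.
  Column 1 already contains {1, 3, 4}.
  Its 2×3 block (box 3) already contains {1, 2, 3, 4, 5}.
  The only value from 1–6 not eliminated is 6, so (4,1) = 6.
For (5,5):
  Row 5 already contains {1, 3, 4, 6}.
  Column 5 already contains {1, 3, 4, 5, 6}.
  Its 2×3 block (box 6) already contains {1, 3, 4, 5}.
  The only value from 1–6 not eliminated is 2, so (5,5) = 2.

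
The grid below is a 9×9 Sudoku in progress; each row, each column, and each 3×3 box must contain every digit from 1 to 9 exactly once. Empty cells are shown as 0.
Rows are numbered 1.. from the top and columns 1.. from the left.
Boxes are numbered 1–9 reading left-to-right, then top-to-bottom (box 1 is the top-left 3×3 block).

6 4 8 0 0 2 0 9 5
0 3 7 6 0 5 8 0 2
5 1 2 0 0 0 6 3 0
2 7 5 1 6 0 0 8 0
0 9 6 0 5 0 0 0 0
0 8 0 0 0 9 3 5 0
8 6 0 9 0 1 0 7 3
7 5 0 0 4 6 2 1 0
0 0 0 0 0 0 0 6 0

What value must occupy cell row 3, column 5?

9

Cell row 3, column 5 itself could take any of {7, 8, 9} by direct elimination.
Consider where 9 can go in row 3.
row 3, column 4 is out (column 4 already has a 9).
row 3, column 6 is out (column 6 already has a 9).
row 3, column 9 is out (box 3 already has a 9).
So the only cell in row 3 that can hold 9 is row 3, column 5.
Therefore row 3, column 5 = 9.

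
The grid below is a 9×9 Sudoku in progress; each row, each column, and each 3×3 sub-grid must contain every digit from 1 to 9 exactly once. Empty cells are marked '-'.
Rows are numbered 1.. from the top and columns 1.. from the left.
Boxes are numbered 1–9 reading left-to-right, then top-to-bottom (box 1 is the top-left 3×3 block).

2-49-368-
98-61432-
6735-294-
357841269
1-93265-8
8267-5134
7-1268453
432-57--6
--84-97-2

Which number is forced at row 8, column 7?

Row 8 already contains {2, 3, 4, 5, 6, 7}.
Column 7 already contains {1, 2, 3, 4, 5, 6, 7, 9}.
Its 3×3 block (box 9) already contains {2, 3, 4, 5, 6, 7}.
The only value from 1–9 not eliminated is 8, so row 8, column 7 = 8.

8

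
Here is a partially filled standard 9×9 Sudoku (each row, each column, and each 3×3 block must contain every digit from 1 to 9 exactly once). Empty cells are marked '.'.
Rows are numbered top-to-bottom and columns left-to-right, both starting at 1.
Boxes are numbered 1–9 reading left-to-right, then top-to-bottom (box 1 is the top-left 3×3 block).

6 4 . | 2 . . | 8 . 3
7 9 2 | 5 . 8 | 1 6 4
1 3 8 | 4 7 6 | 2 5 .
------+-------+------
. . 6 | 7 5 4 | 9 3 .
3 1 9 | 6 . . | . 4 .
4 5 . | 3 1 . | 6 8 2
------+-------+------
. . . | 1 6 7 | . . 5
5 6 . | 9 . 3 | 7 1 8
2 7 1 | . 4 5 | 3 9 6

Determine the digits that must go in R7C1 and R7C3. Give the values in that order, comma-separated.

For R7C1:
  Consider where 9 can go in column 1.
  R4C1 is out (row 4 already has a 9).
  So the only cell in column 1 that can hold 9 is R7C1.
  So R7C1 = 9.
For R7C3:
  Consider where 3 can go in column 3.
  R1C3 is out (row 1 already has a 3).
  R6C3 is out (row 6 already has a 3).
  R8C3 is out (row 8 already has a 3).
  So the only cell in column 3 that can hold 3 is R7C3.
  So R7C3 = 3.

9,3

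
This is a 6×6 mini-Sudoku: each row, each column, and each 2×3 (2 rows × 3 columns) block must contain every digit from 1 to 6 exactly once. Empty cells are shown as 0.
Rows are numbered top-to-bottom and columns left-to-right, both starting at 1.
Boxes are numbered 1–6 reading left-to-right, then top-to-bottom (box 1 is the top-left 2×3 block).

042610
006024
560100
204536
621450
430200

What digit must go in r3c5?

Row 3 already contains {1, 5, 6}.
Column 5 already contains {1, 2, 3, 5}.
Its 2×3 block (box 4) already contains {1, 3, 5, 6}.
The only value from 1–6 not eliminated is 4, so r3c5 = 4.

4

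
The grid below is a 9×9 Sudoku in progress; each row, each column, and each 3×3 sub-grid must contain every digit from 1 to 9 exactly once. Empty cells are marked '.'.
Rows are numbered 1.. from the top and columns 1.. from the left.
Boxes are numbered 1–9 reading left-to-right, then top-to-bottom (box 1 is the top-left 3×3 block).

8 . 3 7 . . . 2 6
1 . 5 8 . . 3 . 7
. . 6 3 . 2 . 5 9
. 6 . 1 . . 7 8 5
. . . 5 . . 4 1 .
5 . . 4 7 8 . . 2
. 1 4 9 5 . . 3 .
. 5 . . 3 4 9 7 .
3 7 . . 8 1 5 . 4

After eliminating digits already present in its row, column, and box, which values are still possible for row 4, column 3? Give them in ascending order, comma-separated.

2,9

Row 4 already contains {1, 5, 6, 7, 8}.
Column 3 already contains {3, 4, 5, 6}.
Its 3×3 block (box 4) already contains {5, 6}.
Removing those from 1–9 leaves {2, 9} as the candidates for row 4, column 3.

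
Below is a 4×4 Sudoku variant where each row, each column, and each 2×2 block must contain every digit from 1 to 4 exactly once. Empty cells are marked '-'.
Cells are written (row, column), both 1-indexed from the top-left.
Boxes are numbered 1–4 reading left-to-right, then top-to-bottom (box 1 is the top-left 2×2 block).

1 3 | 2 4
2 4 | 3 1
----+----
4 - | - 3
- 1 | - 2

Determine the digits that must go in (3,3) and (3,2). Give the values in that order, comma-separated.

For (3,3):
  Row 3 already contains {3, 4}.
  Column 3 already contains {2, 3}.
  Its 2×2 block (box 4) already contains {2, 3}.
  The only value from 1–4 not eliminated is 1, so (3,3) = 1.
For (3,2):
  Row 3 already contains {3, 4}.
  Column 2 already contains {1, 3, 4}.
  Its 2×2 block (box 3) already contains {1, 4}.
  The only value from 1–4 not eliminated is 2, so (3,2) = 2.

1,2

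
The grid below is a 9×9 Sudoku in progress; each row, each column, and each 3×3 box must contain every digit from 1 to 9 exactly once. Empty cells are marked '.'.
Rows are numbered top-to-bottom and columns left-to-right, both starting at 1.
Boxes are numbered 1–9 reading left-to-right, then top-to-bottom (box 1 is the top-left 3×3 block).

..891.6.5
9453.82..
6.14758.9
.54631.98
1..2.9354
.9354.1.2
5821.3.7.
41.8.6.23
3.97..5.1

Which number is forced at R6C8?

Row 6 already contains {1, 2, 3, 4, 5, 9}.
Column 8 already contains {2, 5, 7, 9}.
Its 3×3 block (box 6) already contains {1, 2, 3, 4, 5, 8, 9}.
The only value from 1–9 not eliminated is 6, so R6C8 = 6.

6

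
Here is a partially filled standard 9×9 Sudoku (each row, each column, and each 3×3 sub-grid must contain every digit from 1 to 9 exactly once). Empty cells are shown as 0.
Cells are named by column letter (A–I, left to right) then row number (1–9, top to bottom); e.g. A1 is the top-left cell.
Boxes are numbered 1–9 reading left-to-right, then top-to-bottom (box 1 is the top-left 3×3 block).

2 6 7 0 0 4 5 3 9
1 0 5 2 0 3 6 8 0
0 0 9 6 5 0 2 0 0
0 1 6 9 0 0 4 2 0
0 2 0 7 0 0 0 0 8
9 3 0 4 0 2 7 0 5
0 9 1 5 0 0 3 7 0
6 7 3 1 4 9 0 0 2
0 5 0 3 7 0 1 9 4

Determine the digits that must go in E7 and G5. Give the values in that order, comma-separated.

2,9

For E7:
  Consider where 2 can go in box 8.
  F7 is out (column F already has a 2).
  F9 is out (column F already has a 2).
  So the only cell in box 8 that can hold 2 is E7.
  So E7 = 2.
For G5:
  Row 5 already contains {2, 7, 8}.
  Column G already contains {1, 2, 3, 4, 5, 6, 7}.
  Its 3×3 block (box 6) already contains {2, 4, 5, 7, 8}.
  The only value from 1–9 not eliminated is 9, so G5 = 9.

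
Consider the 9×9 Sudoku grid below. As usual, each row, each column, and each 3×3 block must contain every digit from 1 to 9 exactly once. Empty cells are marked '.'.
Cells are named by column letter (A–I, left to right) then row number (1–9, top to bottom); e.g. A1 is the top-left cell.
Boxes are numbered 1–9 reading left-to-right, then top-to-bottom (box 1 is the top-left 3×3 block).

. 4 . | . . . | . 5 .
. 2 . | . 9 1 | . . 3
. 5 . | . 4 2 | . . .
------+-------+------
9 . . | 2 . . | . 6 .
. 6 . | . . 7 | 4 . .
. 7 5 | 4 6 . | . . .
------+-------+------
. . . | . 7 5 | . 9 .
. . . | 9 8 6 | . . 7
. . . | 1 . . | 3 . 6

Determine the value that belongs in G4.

Cell G4 itself could take any of {1, 5, 7, 8} by direct elimination.
Consider where 7 can go in row 4.
B4 is out (column B already has a 7).
C4 is out (box 4 already has a 7).
E4 is out (column E already has a 7).
F4 is out (column F already has a 7).
I4 is out (column I already has a 7).
So the only cell in row 4 that can hold 7 is G4.
Therefore G4 = 7.

7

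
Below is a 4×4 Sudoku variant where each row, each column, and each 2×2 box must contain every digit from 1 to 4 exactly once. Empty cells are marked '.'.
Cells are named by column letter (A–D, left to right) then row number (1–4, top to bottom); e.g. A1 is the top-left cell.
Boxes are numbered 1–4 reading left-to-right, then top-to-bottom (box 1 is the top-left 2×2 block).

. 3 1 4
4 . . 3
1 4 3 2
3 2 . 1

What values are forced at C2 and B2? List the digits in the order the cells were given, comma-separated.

For C2:
  Row 2 already contains {3, 4}.
  Column C already contains {1, 3}.
  Its 2×2 block (box 2) already contains {1, 3, 4}.
  The only value from 1–4 not eliminated is 2, so C2 = 2.
For B2:
  Row 2 already contains {3, 4}.
  Column B already contains {2, 3, 4}.
  Its 2×2 block (box 1) already contains {3, 4}.
  The only value from 1–4 not eliminated is 1, so B2 = 1.

2,1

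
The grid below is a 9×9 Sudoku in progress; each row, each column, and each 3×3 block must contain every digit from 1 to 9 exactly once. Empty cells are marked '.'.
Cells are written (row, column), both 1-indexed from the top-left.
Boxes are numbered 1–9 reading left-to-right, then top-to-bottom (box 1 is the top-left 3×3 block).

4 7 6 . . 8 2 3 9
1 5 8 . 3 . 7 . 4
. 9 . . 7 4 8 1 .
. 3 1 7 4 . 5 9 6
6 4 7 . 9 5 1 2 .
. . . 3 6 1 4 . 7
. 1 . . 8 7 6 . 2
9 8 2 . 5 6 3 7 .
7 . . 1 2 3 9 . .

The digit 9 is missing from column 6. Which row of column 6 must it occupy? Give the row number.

2

Consider where 9 can go in column 6.
(4,6) is out (row 4 already has a 9).
So the only cell in column 6 that can hold 9 is (2,6).
That is row 2.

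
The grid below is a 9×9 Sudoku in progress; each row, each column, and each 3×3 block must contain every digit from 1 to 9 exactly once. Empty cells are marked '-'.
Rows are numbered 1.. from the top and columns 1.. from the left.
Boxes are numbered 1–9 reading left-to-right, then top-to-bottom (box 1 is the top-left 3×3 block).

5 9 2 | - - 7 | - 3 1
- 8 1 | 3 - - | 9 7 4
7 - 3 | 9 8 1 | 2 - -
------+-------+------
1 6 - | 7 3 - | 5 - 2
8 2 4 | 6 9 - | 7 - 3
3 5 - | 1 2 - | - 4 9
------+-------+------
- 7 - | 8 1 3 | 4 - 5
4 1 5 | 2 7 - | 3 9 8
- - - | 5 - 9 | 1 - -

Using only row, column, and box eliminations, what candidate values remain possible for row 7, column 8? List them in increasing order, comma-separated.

Row 7 already contains {1, 3, 4, 5, 7, 8}.
Column 8 already contains {3, 4, 7, 9}.
Its 3×3 block (box 9) already contains {1, 3, 4, 5, 8, 9}.
Removing those from 1–9 leaves {2, 6} as the candidates for row 7, column 8.

2,6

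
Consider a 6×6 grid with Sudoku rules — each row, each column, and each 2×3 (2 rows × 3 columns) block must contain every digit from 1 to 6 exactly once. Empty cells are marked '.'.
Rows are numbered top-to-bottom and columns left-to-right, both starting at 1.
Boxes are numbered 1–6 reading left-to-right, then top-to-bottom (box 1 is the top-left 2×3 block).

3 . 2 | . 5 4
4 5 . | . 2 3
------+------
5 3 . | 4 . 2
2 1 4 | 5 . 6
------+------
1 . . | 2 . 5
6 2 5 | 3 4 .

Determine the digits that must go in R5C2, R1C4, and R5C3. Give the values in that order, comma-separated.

4,1,3

For R5C2:
  Row 5 already contains {1, 2, 5}.
  Column 2 already contains {1, 2, 3, 5}.
  Its 2×3 block (box 5) already contains {1, 2, 5, 6}.
  The only value from 1–6 not eliminated is 4, so R5C2 = 4.
For R1C4:
  Consider where 1 can go in row 1.
  R1C2 is out (column 2 already has a 1).
  So the only cell in row 1 that can hold 1 is R1C4.
  So R1C4 = 1.
For R5C3:
  Row 5 already contains {1, 2, 5}.
  Column 3 already contains {2, 4, 5}.
  Its 2×3 block (box 5) already contains {1, 2, 5, 6}.
  The only value from 1–6 not eliminated is 3, so R5C3 = 3.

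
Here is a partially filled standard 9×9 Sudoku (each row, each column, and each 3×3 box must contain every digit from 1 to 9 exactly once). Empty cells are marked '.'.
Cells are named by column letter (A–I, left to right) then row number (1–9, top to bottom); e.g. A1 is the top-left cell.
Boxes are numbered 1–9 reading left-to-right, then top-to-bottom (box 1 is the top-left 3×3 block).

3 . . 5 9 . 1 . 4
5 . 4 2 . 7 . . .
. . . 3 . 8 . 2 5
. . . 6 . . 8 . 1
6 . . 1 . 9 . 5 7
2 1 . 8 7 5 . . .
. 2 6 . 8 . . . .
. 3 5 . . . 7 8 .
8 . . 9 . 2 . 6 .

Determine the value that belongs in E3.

Cell E3 itself could take any of {1, 4, 6} by direct elimination.
Consider where 4 can go in box 2.
F1 is out (row 1 already has a 4).
E2 is out (row 2 already has a 4).
So the only cell in box 2 that can hold 4 is E3.
Therefore E3 = 4.

4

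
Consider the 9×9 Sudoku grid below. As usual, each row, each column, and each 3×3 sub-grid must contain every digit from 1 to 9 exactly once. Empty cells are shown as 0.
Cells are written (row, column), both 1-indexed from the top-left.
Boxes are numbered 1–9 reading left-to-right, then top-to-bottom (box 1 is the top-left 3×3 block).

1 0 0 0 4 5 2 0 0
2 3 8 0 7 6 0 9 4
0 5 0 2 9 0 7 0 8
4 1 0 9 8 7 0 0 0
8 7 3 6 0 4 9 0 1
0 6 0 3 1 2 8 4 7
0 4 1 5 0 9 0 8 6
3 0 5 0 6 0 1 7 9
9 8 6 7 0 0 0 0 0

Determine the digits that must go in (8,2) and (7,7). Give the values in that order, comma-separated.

2,3

For (8,2):
  Row 8 already contains {1, 3, 5, 6, 7, 9}.
  Column 2 already contains {1, 3, 4, 5, 6, 7, 8}.
  Its 3×3 block (box 7) already contains {1, 3, 4, 5, 6, 8, 9}.
  The only value from 1–9 not eliminated is 2, so (8,2) = 2.
For (7,7):
  Row 7 already contains {1, 4, 5, 6, 8, 9}.
  Column 7 already contains {1, 2, 7, 8, 9}.
  Its 3×3 block (box 9) already contains {1, 6, 7, 8, 9}.
  The only value from 1–9 not eliminated is 3, so (7,7) = 3.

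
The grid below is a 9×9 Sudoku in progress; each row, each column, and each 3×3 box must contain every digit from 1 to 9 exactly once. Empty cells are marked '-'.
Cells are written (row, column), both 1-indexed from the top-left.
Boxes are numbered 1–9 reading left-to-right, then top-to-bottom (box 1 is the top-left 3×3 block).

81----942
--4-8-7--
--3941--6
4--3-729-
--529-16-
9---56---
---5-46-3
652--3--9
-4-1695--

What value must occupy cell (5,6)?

Row 5 already contains {1, 2, 5, 6, 9}.
Column 6 already contains {1, 3, 4, 6, 7, 9}.
Its 3×3 block (box 5) already contains {2, 3, 5, 6, 7, 9}.
The only value from 1–9 not eliminated is 8, so (5,6) = 8.

8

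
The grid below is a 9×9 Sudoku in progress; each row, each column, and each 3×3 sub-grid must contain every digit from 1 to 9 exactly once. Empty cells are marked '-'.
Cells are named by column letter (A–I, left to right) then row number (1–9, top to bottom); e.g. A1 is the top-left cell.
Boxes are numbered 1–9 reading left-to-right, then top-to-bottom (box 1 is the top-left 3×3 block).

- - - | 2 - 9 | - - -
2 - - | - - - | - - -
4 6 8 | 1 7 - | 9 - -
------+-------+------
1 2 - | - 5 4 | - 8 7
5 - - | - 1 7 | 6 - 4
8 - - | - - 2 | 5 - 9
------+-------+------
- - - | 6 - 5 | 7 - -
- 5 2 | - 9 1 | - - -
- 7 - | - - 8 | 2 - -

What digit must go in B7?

Cell B7 itself could take any of {1, 3, 4, 8, 9} by direct elimination.
Consider where 8 can go in box 7.
A7 is out (column A already has a 8).
C7 is out (column C already has a 8).
A8 is out (column A already has a 8).
A9 is out (row 9 already has a 8).
C9 is out (row 9 already has a 8).
So the only cell in box 7 that can hold 8 is B7.
Therefore B7 = 8.

8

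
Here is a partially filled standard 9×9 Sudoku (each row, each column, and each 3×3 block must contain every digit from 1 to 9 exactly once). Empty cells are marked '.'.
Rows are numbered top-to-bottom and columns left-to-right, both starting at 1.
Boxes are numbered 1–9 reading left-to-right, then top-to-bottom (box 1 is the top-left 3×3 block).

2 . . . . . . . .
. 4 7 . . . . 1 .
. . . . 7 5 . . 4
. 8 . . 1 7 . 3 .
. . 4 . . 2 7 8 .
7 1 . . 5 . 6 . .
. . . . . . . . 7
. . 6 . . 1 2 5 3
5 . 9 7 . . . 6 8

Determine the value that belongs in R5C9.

1

Cell R5C9 itself could take any of {1, 5, 9} by direct elimination.
Consider where 1 can go in box 6.
R4C7 is out (row 4 already has a 1).
R4C9 is out (row 4 already has a 1).
R6C8 is out (row 6 already has a 1).
R6C9 is out (row 6 already has a 1).
So the only cell in box 6 that can hold 1 is R5C9.
Therefore R5C9 = 1.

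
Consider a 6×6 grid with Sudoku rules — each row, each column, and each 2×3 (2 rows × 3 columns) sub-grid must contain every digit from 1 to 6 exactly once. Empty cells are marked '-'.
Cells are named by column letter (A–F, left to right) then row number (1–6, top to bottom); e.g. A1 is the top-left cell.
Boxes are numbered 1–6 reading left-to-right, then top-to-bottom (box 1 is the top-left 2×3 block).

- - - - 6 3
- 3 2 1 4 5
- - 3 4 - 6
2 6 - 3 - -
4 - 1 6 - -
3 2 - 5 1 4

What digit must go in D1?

2

Row 1 already contains {3, 6}.
Column D already contains {1, 3, 4, 5, 6}.
Its 2×3 block (box 2) already contains {1, 3, 4, 5, 6}.
The only value from 1–6 not eliminated is 2, so D1 = 2.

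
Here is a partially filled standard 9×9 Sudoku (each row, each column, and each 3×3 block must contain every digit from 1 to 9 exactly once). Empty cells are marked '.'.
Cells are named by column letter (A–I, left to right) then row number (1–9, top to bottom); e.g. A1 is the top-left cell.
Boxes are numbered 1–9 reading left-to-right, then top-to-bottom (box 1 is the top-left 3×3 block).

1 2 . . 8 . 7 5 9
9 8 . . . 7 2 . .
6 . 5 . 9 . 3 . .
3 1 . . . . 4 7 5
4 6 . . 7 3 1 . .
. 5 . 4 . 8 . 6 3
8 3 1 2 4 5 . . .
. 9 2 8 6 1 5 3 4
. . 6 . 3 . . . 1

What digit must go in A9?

5

Cell A9 itself could take any of {5, 7} by direct elimination.
Consider where 5 can go in column A.
A6 is out (row 6 already has a 5).
A8 is out (row 8 already has a 5).
So the only cell in column A that can hold 5 is A9.
Therefore A9 = 5.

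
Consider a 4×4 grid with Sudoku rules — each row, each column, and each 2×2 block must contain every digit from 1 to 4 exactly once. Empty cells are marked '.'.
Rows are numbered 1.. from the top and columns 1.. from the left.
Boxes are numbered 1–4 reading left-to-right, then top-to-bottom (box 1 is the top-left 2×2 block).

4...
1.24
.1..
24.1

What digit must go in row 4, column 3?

Row 4 already contains {1, 2, 4}.
Column 3 already contains {2}.
Its 2×2 block (box 4) already contains {1}.
The only value from 1–4 not eliminated is 3, so row 4, column 3 = 3.

3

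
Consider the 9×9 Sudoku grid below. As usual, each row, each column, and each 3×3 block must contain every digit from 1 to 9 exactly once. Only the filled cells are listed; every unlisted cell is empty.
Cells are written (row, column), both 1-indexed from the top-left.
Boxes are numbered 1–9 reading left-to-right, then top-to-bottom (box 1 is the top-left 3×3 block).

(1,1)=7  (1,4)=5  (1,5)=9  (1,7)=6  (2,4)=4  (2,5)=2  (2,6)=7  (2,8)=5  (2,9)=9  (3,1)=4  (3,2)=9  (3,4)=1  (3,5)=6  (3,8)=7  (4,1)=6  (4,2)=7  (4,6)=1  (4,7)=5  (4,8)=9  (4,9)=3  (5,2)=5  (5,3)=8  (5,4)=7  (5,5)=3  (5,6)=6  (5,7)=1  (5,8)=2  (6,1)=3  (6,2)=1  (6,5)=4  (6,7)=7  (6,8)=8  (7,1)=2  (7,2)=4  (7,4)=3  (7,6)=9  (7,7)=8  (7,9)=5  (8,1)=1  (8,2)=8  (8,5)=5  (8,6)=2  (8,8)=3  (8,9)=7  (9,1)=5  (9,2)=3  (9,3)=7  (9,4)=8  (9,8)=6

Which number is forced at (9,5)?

Row 9 already contains {3, 5, 6, 7, 8}.
Column 5 already contains {2, 3, 4, 5, 6, 9}.
Its 3×3 block (box 8) already contains {2, 3, 5, 8, 9}.
The only value from 1–9 not eliminated is 1, so (9,5) = 1.

1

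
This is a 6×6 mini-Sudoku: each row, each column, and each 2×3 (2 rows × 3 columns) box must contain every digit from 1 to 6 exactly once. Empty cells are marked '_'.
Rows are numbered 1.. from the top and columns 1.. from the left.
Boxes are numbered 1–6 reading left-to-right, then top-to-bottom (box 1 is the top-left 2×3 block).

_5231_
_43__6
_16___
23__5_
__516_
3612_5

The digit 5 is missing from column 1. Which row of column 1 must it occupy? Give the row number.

Consider where 5 can go in column 1.
row 1, column 1 is out (row 1 already has a 5).
row 2, column 1 is out (box 1 already has a 5).
row 5, column 1 is out (row 5 already has a 5).
So the only cell in column 1 that can hold 5 is row 3, column 1.
That is row 3.

3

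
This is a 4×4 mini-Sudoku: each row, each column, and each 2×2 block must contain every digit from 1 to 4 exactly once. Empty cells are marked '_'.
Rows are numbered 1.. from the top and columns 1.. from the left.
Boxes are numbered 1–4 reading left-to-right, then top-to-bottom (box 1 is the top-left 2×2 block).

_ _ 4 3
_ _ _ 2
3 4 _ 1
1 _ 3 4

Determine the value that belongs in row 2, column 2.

3

Cell row 2, column 2 itself could take any of {1, 3} by direct elimination.
Consider where 3 can go in column 2.
row 1, column 2 is out (row 1 already has a 3).
row 4, column 2 is out (row 4 already has a 3).
So the only cell in column 2 that can hold 3 is row 2, column 2.
Therefore row 2, column 2 = 3.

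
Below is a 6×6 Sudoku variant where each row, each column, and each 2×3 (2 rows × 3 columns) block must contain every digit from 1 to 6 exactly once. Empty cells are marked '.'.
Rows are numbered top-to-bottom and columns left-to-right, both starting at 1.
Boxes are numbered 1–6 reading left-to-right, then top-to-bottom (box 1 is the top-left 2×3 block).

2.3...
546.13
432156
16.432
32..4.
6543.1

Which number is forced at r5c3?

Row 5 already contains {2, 3, 4}.
Column 3 already contains {2, 3, 4, 6}.
Its 2×3 block (box 5) already contains {2, 3, 4, 5, 6}.
The only value from 1–6 not eliminated is 1, so r5c3 = 1.

1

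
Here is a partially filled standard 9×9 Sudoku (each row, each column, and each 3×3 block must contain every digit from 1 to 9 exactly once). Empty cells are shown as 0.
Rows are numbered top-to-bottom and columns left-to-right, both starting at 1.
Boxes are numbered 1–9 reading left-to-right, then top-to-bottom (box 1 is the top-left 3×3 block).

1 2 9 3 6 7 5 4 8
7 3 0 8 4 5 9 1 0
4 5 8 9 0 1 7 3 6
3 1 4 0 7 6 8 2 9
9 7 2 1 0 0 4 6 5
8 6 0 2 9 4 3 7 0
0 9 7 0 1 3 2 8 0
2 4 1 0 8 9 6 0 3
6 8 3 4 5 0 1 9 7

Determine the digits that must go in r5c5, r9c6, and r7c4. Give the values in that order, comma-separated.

3,2,6

For r5c5:
  Row 5 already contains {1, 2, 4, 5, 6, 7, 9}.
  Column 5 already contains {1, 4, 5, 6, 7, 8, 9}.
  Its 3×3 block (box 5) already contains {1, 2, 4, 6, 7, 9}.
  The only value from 1–9 not eliminated is 3, so r5c5 = 3.
For r9c6:
  Row 9 already contains {1, 3, 4, 5, 6, 7, 8, 9}.
  Column 6 already contains {1, 3, 4, 5, 6, 7, 9}.
  Its 3×3 block (box 8) already contains {1, 3, 4, 5, 8, 9}.
  The only value from 1–9 not eliminated is 2, so r9c6 = 2.
For r7c4:
  Row 7 already contains {1, 2, 3, 7, 8, 9}.
  Column 4 already contains {1, 2, 3, 4, 8, 9}.
  Its 3×3 block (box 8) already contains {1, 3, 4, 5, 8, 9}.
  The only value from 1–9 not eliminated is 6, so r7c4 = 6.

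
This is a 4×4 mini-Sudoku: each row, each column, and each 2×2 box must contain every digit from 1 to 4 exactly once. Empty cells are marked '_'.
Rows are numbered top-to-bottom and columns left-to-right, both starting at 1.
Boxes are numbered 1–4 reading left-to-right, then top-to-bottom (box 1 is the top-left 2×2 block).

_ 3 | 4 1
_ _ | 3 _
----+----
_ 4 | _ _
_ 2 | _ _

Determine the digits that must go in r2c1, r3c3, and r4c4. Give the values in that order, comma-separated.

4,2,4

For r2c1:
  Consider where 4 can go in column 1.
  r1c1 is out (row 1 already has a 4).
  r3c1 is out (row 3 already has a 4).
  r4c1 is out (box 3 already has a 4).
  So the only cell in column 1 that can hold 4 is r2c1.
  So r2c1 = 4.
For r3c3:
  Consider where 2 can go in column 3.
  r4c3 is out (row 4 already has a 2).
  So the only cell in column 3 that can hold 2 is r3c3.
  So r3c3 = 2.
For r4c4:
  Consider where 4 can go in box 4.
  r3c3 is out (row 3 already has a 4).
  r3c4 is out (row 3 already has a 4).
  r4c3 is out (column 3 already has a 4).
  So the only cell in box 4 that can hold 4 is r4c4.
  So r4c4 = 4.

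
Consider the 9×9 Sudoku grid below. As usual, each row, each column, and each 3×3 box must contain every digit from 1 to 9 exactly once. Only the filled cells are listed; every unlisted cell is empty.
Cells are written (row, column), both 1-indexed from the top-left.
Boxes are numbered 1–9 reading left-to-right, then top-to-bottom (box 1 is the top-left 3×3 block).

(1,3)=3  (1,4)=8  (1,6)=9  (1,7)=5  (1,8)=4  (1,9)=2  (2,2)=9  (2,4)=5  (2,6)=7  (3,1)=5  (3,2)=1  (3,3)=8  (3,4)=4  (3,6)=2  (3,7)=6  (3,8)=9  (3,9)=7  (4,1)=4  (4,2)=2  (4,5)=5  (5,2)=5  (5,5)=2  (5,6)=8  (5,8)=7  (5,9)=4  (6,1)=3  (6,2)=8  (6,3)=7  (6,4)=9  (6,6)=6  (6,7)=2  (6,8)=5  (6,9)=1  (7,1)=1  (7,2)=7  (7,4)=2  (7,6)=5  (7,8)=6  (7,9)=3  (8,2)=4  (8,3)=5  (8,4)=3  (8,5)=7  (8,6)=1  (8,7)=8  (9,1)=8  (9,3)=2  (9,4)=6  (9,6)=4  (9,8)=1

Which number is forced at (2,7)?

Cell (2,7) itself could take any of {1, 3} by direct elimination.
Consider where 1 can go in column 7.
(4,7) is out (box 6 already has a 1).
(5,7) is out (box 6 already has a 1).
(7,7) is out (row 7 already has a 1).
(9,7) is out (row 9 already has a 1).
So the only cell in column 7 that can hold 1 is (2,7).
Therefore (2,7) = 1.

1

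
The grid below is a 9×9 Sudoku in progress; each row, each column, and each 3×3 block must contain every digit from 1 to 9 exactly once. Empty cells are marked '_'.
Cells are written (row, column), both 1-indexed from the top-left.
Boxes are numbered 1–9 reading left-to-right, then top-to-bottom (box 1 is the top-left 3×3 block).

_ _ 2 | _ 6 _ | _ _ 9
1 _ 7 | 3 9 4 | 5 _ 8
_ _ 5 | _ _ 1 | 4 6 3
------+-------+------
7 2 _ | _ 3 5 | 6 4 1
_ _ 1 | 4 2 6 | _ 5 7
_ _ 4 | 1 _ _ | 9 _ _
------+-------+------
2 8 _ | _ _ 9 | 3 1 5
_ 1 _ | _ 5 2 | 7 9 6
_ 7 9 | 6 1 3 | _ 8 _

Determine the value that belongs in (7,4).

7

Row 7 already contains {1, 2, 3, 5, 8, 9}.
Column 4 already contains {1, 3, 4, 6}.
Its 3×3 block (box 8) already contains {1, 2, 3, 5, 6, 9}.
The only value from 1–9 not eliminated is 7, so (7,4) = 7.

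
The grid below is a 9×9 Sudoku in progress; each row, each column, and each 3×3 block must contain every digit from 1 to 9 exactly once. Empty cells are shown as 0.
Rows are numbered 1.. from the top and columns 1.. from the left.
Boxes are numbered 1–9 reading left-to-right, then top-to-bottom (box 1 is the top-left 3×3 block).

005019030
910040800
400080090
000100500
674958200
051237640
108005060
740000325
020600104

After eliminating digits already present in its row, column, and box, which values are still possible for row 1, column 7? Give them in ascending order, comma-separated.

Row 1 already contains {1, 3, 5, 9}.
Column 7 already contains {1, 2, 3, 5, 6, 8}.
Its 3×3 block (box 3) already contains {3, 8, 9}.
Removing those from 1–9 leaves {4, 7} as the candidates for row 1, column 7.

4,7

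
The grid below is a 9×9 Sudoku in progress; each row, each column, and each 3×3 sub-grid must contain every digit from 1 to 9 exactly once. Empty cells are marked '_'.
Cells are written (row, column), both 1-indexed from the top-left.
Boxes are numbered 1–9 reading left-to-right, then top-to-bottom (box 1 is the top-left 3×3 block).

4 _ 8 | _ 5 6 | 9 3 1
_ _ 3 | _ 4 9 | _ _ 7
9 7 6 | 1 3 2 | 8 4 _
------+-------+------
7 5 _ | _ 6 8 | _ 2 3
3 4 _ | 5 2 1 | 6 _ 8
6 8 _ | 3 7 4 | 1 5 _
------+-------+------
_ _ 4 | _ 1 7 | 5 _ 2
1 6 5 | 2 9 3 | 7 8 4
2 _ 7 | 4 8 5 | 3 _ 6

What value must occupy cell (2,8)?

Row 2 already contains {3, 4, 7, 9}.
Column 8 already contains {2, 3, 4, 5, 8}.
Its 3×3 block (box 3) already contains {1, 3, 4, 7, 8, 9}.
The only value from 1–9 not eliminated is 6, so (2,8) = 6.

6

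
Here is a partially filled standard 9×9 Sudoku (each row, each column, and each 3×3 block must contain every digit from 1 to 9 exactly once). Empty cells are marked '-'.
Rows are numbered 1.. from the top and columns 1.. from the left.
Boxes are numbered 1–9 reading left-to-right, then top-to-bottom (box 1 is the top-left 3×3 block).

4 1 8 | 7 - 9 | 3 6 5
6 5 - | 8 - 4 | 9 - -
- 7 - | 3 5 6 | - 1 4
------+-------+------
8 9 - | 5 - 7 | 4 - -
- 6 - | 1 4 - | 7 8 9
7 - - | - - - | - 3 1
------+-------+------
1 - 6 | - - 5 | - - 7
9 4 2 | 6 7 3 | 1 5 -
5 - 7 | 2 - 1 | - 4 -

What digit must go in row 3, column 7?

8

Cell row 3, column 7 itself could take any of {2, 8} by direct elimination.
Consider where 8 can go in box 3.
row 2, column 8 is out (row 2 already has a 8).
row 2, column 9 is out (row 2 already has a 8).
So the only cell in box 3 that can hold 8 is row 3, column 7.
Therefore row 3, column 7 = 8.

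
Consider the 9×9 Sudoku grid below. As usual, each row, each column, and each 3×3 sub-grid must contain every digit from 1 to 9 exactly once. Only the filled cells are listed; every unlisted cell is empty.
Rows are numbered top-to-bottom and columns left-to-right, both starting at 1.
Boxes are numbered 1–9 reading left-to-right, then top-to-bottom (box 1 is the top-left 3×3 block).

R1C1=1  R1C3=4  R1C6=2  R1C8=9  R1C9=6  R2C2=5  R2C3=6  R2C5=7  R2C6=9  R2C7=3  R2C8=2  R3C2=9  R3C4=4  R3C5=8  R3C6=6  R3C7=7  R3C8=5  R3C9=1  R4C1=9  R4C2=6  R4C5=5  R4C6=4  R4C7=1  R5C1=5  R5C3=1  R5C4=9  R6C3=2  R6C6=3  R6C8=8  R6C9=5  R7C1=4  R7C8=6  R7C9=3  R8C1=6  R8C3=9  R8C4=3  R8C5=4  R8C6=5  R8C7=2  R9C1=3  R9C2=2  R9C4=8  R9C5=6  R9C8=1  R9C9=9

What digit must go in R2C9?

Cell R2C9 itself could take any of {4, 8} by direct elimination.
Consider where 4 can go in box 3.
R1C7 is out (row 1 already has a 4).
So the only cell in box 3 that can hold 4 is R2C9.
Therefore R2C9 = 4.

4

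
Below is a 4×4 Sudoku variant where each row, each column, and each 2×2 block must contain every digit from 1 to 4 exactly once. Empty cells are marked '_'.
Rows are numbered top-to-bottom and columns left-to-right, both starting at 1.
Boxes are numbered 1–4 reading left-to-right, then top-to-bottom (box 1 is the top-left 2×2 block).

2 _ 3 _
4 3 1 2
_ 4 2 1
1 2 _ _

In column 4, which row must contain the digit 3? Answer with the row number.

4

Consider where 3 can go in column 4.
r1c4 is out (row 1 already has a 3).
So the only cell in column 4 that can hold 3 is r4c4.
That is row 4.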